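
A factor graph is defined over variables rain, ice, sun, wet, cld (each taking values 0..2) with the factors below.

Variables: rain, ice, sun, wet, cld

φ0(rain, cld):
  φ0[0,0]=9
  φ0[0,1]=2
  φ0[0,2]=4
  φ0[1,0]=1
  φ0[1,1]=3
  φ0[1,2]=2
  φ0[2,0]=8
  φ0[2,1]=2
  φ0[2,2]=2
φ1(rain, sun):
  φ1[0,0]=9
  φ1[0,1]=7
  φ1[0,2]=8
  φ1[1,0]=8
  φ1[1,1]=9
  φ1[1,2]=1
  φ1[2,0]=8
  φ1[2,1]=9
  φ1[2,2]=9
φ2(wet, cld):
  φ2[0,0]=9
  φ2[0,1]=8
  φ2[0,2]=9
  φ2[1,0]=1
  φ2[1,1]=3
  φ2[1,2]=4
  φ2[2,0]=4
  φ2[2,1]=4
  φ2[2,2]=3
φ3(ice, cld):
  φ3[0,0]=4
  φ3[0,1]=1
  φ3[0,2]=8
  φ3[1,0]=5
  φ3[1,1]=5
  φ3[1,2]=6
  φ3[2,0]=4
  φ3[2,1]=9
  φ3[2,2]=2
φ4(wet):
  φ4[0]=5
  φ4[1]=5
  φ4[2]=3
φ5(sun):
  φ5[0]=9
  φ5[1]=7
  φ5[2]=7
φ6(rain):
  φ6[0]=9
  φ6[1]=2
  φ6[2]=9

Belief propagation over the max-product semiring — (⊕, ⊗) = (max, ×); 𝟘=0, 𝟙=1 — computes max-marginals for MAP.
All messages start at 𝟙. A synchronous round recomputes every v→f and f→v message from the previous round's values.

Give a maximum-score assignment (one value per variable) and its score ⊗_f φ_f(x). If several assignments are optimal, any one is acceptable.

init: all messages = 𝟙 over 3 values
r1 m[φ0→rain] = [9, 3, 8]
r1 m[φ0→cld] = [9, 3, 4]
r1 m[φ1→rain] = [9, 9, 9]
r1 m[φ1→sun] = [9, 9, 9]
r1 m[φ2→wet] = [9, 4, 4]
r1 m[φ2→cld] = [9, 8, 9]
r1 m[φ3→ice] = [8, 6, 9]
r1 m[φ3→cld] = [5, 9, 8]
r1 m[φ4→wet] = [5, 5, 3]
r1 m[φ5→sun] = [9, 7, 7]
r1 m[φ6→rain] = [9, 2, 9]
r1 m[rain→φ0] = [1, 1, 1]
r1 m[rain→φ1] = [1, 1, 1]
r1 m[rain→φ6] = [1, 1, 1]
r1 m[ice→φ3] = [1, 1, 1]
r1 m[sun→φ1] = [1, 1, 1]
r1 m[sun→φ5] = [1, 1, 1]
r1 m[wet→φ2] = [1, 1, 1]
r1 m[wet→φ4] = [1, 1, 1]
r1 m[cld→φ0] = [1, 1, 1]
r1 m[cld→φ2] = [1, 1, 1]
r1 m[cld→φ3] = [1, 1, 1]
r2 m[φ0→rain] = [9, 3, 8]
r2 m[φ0→cld] = [9, 3, 4]
r2 m[φ1→rain] = [9, 9, 9]
r2 m[φ1→sun] = [9, 9, 9]
r2 m[φ2→wet] = [9, 4, 4]
r2 m[φ2→cld] = [9, 8, 9]
r2 m[φ3→ice] = [8, 6, 9]
r2 m[φ3→cld] = [5, 9, 8]
r2 m[φ4→wet] = [5, 5, 3]
r2 m[φ5→sun] = [9, 7, 7]
r2 m[φ6→rain] = [9, 2, 9]
r2 m[rain→φ0] = [81, 18, 81]
r2 m[rain→φ1] = [81, 6, 72]
r2 m[rain→φ6] = [81, 27, 72]
r2 m[ice→φ3] = [1, 1, 1]
r2 m[sun→φ1] = [9, 7, 7]
r2 m[sun→φ5] = [9, 9, 9]
r2 m[wet→φ2] = [5, 5, 3]
r2 m[wet→φ4] = [9, 4, 4]
r2 m[cld→φ0] = [45, 72, 72]
r2 m[cld→φ2] = [45, 27, 32]
r2 m[cld→φ3] = [81, 24, 36]
r3 m[φ0→rain] = [405, 216, 360]
r3 m[φ0→cld] = [729, 162, 324]
r3 m[φ1→rain] = [81, 72, 72]
r3 m[φ1→sun] = [729, 648, 648]
r3 m[φ2→wet] = [405, 128, 180]
r3 m[φ2→cld] = [45, 40, 45]
r3 m[φ3→ice] = [324, 405, 324]
r3 m[φ3→cld] = [5, 9, 8]
r3 m[φ4→wet] = [5, 5, 3]
r3 m[φ5→sun] = [9, 7, 7]
r3 m[φ6→rain] = [9, 2, 9]
r3 m[rain→φ0] = [81, 18, 81]
r3 m[rain→φ1] = [81, 6, 72]
r3 m[rain→φ6] = [81, 27, 72]
r3 m[ice→φ3] = [1, 1, 1]
r3 m[sun→φ1] = [9, 7, 7]
r3 m[sun→φ5] = [9, 9, 9]
r3 m[wet→φ2] = [5, 5, 3]
r3 m[wet→φ4] = [9, 4, 4]
r3 m[cld→φ0] = [45, 72, 72]
r3 m[cld→φ2] = [45, 27, 32]
r3 m[cld→φ3] = [81, 24, 36]
r4 m[φ0→rain] = [405, 216, 360]
r4 m[φ0→cld] = [729, 162, 324]
r4 m[φ1→rain] = [81, 72, 72]
r4 m[φ1→sun] = [729, 648, 648]
r4 m[φ2→wet] = [405, 128, 180]
r4 m[φ2→cld] = [45, 40, 45]
r4 m[φ3→ice] = [324, 405, 324]
r4 m[φ3→cld] = [5, 9, 8]
r4 m[φ4→wet] = [5, 5, 3]
r4 m[φ5→sun] = [9, 7, 7]
r4 m[φ6→rain] = [9, 2, 9]
r4 m[rain→φ0] = [729, 144, 648]
r4 m[rain→φ1] = [3645, 432, 3240]
r4 m[rain→φ6] = [32805, 15552, 25920]
r4 m[ice→φ3] = [1, 1, 1]
r4 m[sun→φ1] = [9, 7, 7]
r4 m[sun→φ5] = [729, 648, 648]
r4 m[wet→φ2] = [5, 5, 3]
r4 m[wet→φ4] = [405, 128, 180]
r4 m[cld→φ0] = [225, 360, 360]
r4 m[cld→φ2] = [3645, 1458, 2592]
r4 m[cld→φ3] = [32805, 6480, 14580]
r5 m[φ0→rain] = [2025, 1080, 1800]
r5 m[φ0→cld] = [6561, 1458, 2916]
r5 m[φ1→rain] = [81, 72, 72]
r5 m[φ1→sun] = [32805, 29160, 29160]
r5 m[φ2→wet] = [32805, 10368, 14580]
r5 m[φ2→cld] = [45, 40, 45]
r5 m[φ3→ice] = [131220, 164025, 131220]
r5 m[φ3→cld] = [5, 9, 8]
r5 m[φ4→wet] = [5, 5, 3]
r5 m[φ5→sun] = [9, 7, 7]
r5 m[φ6→rain] = [9, 2, 9]
r5 m[rain→φ0] = [729, 144, 648]
r5 m[rain→φ1] = [3645, 432, 3240]
r5 m[rain→φ6] = [32805, 15552, 25920]
r5 m[ice→φ3] = [1, 1, 1]
r5 m[sun→φ1] = [9, 7, 7]
r5 m[sun→φ5] = [729, 648, 648]
r5 m[wet→φ2] = [5, 5, 3]
r5 m[wet→φ4] = [405, 128, 180]
r5 m[cld→φ0] = [225, 360, 360]
r5 m[cld→φ2] = [3645, 1458, 2592]
r5 m[cld→φ3] = [32805, 6480, 14580]
r6 m[φ0→rain] = [2025, 1080, 1800]
r6 m[φ0→cld] = [6561, 1458, 2916]
r6 m[φ1→rain] = [81, 72, 72]
r6 m[φ1→sun] = [32805, 29160, 29160]
r6 m[φ2→wet] = [32805, 10368, 14580]
r6 m[φ2→cld] = [45, 40, 45]
r6 m[φ3→ice] = [131220, 164025, 131220]
r6 m[φ3→cld] = [5, 9, 8]
r6 m[φ4→wet] = [5, 5, 3]
r6 m[φ5→sun] = [9, 7, 7]
r6 m[φ6→rain] = [9, 2, 9]
r6 m[rain→φ0] = [729, 144, 648]
r6 m[rain→φ1] = [18225, 2160, 16200]
r6 m[rain→φ6] = [164025, 77760, 129600]
r6 m[ice→φ3] = [1, 1, 1]
r6 m[sun→φ1] = [9, 7, 7]
r6 m[sun→φ5] = [32805, 29160, 29160]
r6 m[wet→φ2] = [5, 5, 3]
r6 m[wet→φ4] = [32805, 10368, 14580]
r6 m[cld→φ0] = [225, 360, 360]
r6 m[cld→φ2] = [32805, 13122, 23328]
r6 m[cld→φ3] = [295245, 58320, 131220]
r7 m[φ0→rain] = [2025, 1080, 1800]
r7 m[φ0→cld] = [6561, 1458, 2916]
r7 m[φ1→rain] = [81, 72, 72]
r7 m[φ1→sun] = [164025, 145800, 145800]
r7 m[φ2→wet] = [295245, 93312, 131220]
r7 m[φ2→cld] = [45, 40, 45]
r7 m[φ3→ice] = [1180980, 1476225, 1180980]
r7 m[φ3→cld] = [5, 9, 8]
r7 m[φ4→wet] = [5, 5, 3]
r7 m[φ5→sun] = [9, 7, 7]
r7 m[φ6→rain] = [9, 2, 9]
r7 m[rain→φ0] = [729, 144, 648]
r7 m[rain→φ1] = [18225, 2160, 16200]
r7 m[rain→φ6] = [164025, 77760, 129600]
r7 m[ice→φ3] = [1, 1, 1]
r7 m[sun→φ1] = [9, 7, 7]
r7 m[sun→φ5] = [32805, 29160, 29160]
r7 m[wet→φ2] = [5, 5, 3]
r7 m[wet→φ4] = [32805, 10368, 14580]
r7 m[cld→φ0] = [225, 360, 360]
r7 m[cld→φ2] = [32805, 13122, 23328]
r7 m[cld→φ3] = [295245, 58320, 131220]
r8 m[φ0→rain] = [2025, 1080, 1800]
r8 m[φ0→cld] = [6561, 1458, 2916]
r8 m[φ1→rain] = [81, 72, 72]
r8 m[φ1→sun] = [164025, 145800, 145800]
r8 m[φ2→wet] = [295245, 93312, 131220]
r8 m[φ2→cld] = [45, 40, 45]
r8 m[φ3→ice] = [1180980, 1476225, 1180980]
r8 m[φ3→cld] = [5, 9, 8]
r8 m[φ4→wet] = [5, 5, 3]
r8 m[φ5→sun] = [9, 7, 7]
r8 m[φ6→rain] = [9, 2, 9]
r8 m[rain→φ0] = [729, 144, 648]
r8 m[rain→φ1] = [18225, 2160, 16200]
r8 m[rain→φ6] = [164025, 77760, 129600]
r8 m[ice→φ3] = [1, 1, 1]
r8 m[sun→φ1] = [9, 7, 7]
r8 m[sun→φ5] = [164025, 145800, 145800]
r8 m[wet→φ2] = [5, 5, 3]
r8 m[wet→φ4] = [295245, 93312, 131220]
r8 m[cld→φ0] = [225, 360, 360]
r8 m[cld→φ2] = [32805, 13122, 23328]
r8 m[cld→φ3] = [295245, 58320, 131220]
r9 m[φ0→rain] = [2025, 1080, 1800]
r9 m[φ0→cld] = [6561, 1458, 2916]
r9 m[φ1→rain] = [81, 72, 72]
r9 m[φ1→sun] = [164025, 145800, 145800]
r9 m[φ2→wet] = [295245, 93312, 131220]
r9 m[φ2→cld] = [45, 40, 45]
r9 m[φ3→ice] = [1180980, 1476225, 1180980]
r9 m[φ3→cld] = [5, 9, 8]
r9 m[φ4→wet] = [5, 5, 3]
r9 m[φ5→sun] = [9, 7, 7]
r9 m[φ6→rain] = [9, 2, 9]
r9 m[rain→φ0] = [729, 144, 648]
r9 m[rain→φ1] = [18225, 2160, 16200]
r9 m[rain→φ6] = [164025, 77760, 129600]
r9 m[ice→φ3] = [1, 1, 1]
r9 m[sun→φ1] = [9, 7, 7]
r9 m[sun→φ5] = [164025, 145800, 145800]
r9 m[wet→φ2] = [5, 5, 3]
r9 m[wet→φ4] = [295245, 93312, 131220]
r9 m[cld→φ0] = [225, 360, 360]
r9 m[cld→φ2] = [32805, 13122, 23328]
r9 m[cld→φ3] = [295245, 58320, 131220]
fixed point reached at round 9
traceback from rain: (rain=0, ice=1, sun=0, wet=0, cld=0), score=1476225

assignment: (rain=0, ice=1, sun=0, wet=0, cld=0); score = 1476225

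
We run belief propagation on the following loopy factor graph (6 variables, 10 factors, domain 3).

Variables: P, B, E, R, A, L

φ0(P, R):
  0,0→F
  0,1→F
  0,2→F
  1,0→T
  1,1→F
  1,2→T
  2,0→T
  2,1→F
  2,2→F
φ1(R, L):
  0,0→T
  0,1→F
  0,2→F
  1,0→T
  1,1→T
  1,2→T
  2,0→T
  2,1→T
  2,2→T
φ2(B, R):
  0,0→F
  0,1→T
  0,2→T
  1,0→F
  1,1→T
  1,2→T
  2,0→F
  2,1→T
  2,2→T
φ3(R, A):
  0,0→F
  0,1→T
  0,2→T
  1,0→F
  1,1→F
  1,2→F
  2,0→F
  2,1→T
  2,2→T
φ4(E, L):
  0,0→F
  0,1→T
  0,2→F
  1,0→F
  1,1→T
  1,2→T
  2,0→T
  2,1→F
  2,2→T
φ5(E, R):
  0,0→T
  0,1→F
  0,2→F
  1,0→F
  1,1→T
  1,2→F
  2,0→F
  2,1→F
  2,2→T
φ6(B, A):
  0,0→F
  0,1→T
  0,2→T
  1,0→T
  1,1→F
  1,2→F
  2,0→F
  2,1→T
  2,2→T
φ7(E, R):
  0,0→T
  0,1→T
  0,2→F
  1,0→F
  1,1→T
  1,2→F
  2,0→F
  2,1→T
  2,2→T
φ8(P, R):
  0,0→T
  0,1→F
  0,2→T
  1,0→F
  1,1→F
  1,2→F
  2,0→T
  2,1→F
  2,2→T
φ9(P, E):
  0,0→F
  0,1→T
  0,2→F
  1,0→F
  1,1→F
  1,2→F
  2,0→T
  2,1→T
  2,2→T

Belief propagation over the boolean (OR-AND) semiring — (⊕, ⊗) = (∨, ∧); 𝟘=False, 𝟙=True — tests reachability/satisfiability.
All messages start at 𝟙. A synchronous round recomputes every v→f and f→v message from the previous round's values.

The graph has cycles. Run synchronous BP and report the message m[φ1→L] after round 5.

message @ round 5 = [F, F, F]

init: all messages = 𝟙 over 3 values
r1 m[φ0→P] = [F, T, T]
r1 m[φ0→R] = [T, F, T]
r1 m[φ1→R] = [T, T, T]
r1 m[φ1→L] = [T, T, T]
r1 m[φ2→B] = [T, T, T]
r1 m[φ2→R] = [F, T, T]
r1 m[φ3→R] = [T, F, T]
r1 m[φ3→A] = [F, T, T]
r1 m[φ4→E] = [T, T, T]
r1 m[φ4→L] = [T, T, T]
r1 m[φ5→E] = [T, T, T]
r1 m[φ5→R] = [T, T, T]
r1 m[φ6→B] = [T, T, T]
r1 m[φ6→A] = [T, T, T]
r1 m[φ7→E] = [T, T, T]
r1 m[φ7→R] = [T, T, T]
r1 m[φ8→P] = [T, F, T]
r1 m[φ8→R] = [T, F, T]
r1 m[φ9→P] = [T, F, T]
r1 m[φ9→E] = [T, T, T]
r1 m[P→φ0] = [T, T, T]
r1 m[P→φ8] = [T, T, T]
r1 m[P→φ9] = [T, T, T]
r1 m[B→φ2] = [T, T, T]
r1 m[B→φ6] = [T, T, T]
r1 m[E→φ4] = [T, T, T]
r1 m[E→φ5] = [T, T, T]
r1 m[E→φ7] = [T, T, T]
r1 m[E→φ9] = [T, T, T]
r1 m[R→φ0] = [T, T, T]
r1 m[R→φ1] = [T, T, T]
r1 m[R→φ2] = [T, T, T]
r1 m[R→φ3] = [T, T, T]
r1 m[R→φ5] = [T, T, T]
r1 m[R→φ7] = [T, T, T]
r1 m[R→φ8] = [T, T, T]
r1 m[A→φ3] = [T, T, T]
r1 m[A→φ6] = [T, T, T]
r1 m[L→φ1] = [T, T, T]
r1 m[L→φ4] = [T, T, T]
r2 m[φ0→P] = [F, T, T]
r2 m[φ0→R] = [T, F, T]
r2 m[φ1→R] = [T, T, T]
r2 m[φ1→L] = [T, T, T]
r2 m[φ2→B] = [T, T, T]
r2 m[φ2→R] = [F, T, T]
r2 m[φ3→R] = [T, F, T]
r2 m[φ3→A] = [F, T, T]
r2 m[φ4→E] = [T, T, T]
r2 m[φ4→L] = [T, T, T]
r2 m[φ5→E] = [T, T, T]
r2 m[φ5→R] = [T, T, T]
r2 m[φ6→B] = [T, T, T]
r2 m[φ6→A] = [T, T, T]
r2 m[φ7→E] = [T, T, T]
r2 m[φ7→R] = [T, T, T]
r2 m[φ8→P] = [T, F, T]
r2 m[φ8→R] = [T, F, T]
r2 m[φ9→P] = [T, F, T]
r2 m[φ9→E] = [T, T, T]
r2 m[P→φ0] = [T, F, T]
r2 m[P→φ8] = [F, F, T]
r2 m[P→φ9] = [F, F, T]
r2 m[B→φ2] = [T, T, T]
r2 m[B→φ6] = [T, T, T]
r2 m[E→φ4] = [T, T, T]
r2 m[E→φ5] = [T, T, T]
r2 m[E→φ7] = [T, T, T]
r2 m[E→φ9] = [T, T, T]
r2 m[R→φ0] = [F, F, T]
r2 m[R→φ1] = [F, F, T]
r2 m[R→φ2] = [T, F, T]
r2 m[R→φ3] = [F, F, T]
r2 m[R→φ5] = [F, F, T]
r2 m[R→φ7] = [F, F, T]
r2 m[R→φ8] = [F, F, T]
r2 m[A→φ3] = [T, T, T]
r2 m[A→φ6] = [F, T, T]
r2 m[L→φ1] = [T, T, T]
r2 m[L→φ4] = [T, T, T]
r3 m[φ0→P] = [F, T, F]
r3 m[φ0→R] = [T, F, F]
r3 m[φ1→R] = [T, T, T]
r3 m[φ1→L] = [T, T, T]
r3 m[φ2→B] = [T, T, T]
r3 m[φ2→R] = [F, T, T]
r3 m[φ3→R] = [T, F, T]
r3 m[φ3→A] = [F, T, T]
r3 m[φ4→E] = [T, T, T]
r3 m[φ4→L] = [T, T, T]
r3 m[φ5→E] = [F, F, T]
r3 m[φ5→R] = [T, T, T]
r3 m[φ6→B] = [T, F, T]
r3 m[φ6→A] = [T, T, T]
r3 m[φ7→E] = [F, F, T]
r3 m[φ7→R] = [T, T, T]
r3 m[φ8→P] = [T, F, T]
r3 m[φ8→R] = [T, F, T]
r3 m[φ9→P] = [T, F, T]
r3 m[φ9→E] = [T, T, T]
r3 m[P→φ0] = [T, F, T]
r3 m[P→φ8] = [F, F, T]
r3 m[P→φ9] = [F, F, T]
r3 m[B→φ2] = [T, T, T]
r3 m[B→φ6] = [T, T, T]
r3 m[E→φ4] = [T, T, T]
r3 m[E→φ5] = [T, T, T]
r3 m[E→φ7] = [T, T, T]
r3 m[E→φ9] = [T, T, T]
r3 m[R→φ0] = [F, F, T]
r3 m[R→φ1] = [F, F, T]
r3 m[R→φ2] = [T, F, T]
r3 m[R→φ3] = [F, F, T]
r3 m[R→φ5] = [F, F, T]
r3 m[R→φ7] = [F, F, T]
r3 m[R→φ8] = [F, F, T]
r3 m[A→φ3] = [T, T, T]
r3 m[A→φ6] = [F, T, T]
r3 m[L→φ1] = [T, T, T]
r3 m[L→φ4] = [T, T, T]
r4 m[φ0→P] = [F, T, F]
r4 m[φ0→R] = [T, F, F]
r4 m[φ1→R] = [T, T, T]
r4 m[φ1→L] = [T, T, T]
r4 m[φ2→B] = [T, T, T]
r4 m[φ2→R] = [F, T, T]
r4 m[φ3→R] = [T, F, T]
r4 m[φ3→A] = [F, T, T]
r4 m[φ4→E] = [T, T, T]
r4 m[φ4→L] = [T, T, T]
r4 m[φ5→E] = [F, F, T]
r4 m[φ5→R] = [T, T, T]
r4 m[φ6→B] = [T, F, T]
r4 m[φ6→A] = [T, T, T]
r4 m[φ7→E] = [F, F, T]
r4 m[φ7→R] = [T, T, T]
r4 m[φ8→P] = [T, F, T]
r4 m[φ8→R] = [T, F, T]
r4 m[φ9→P] = [T, F, T]
r4 m[φ9→E] = [T, T, T]
r4 m[P→φ0] = [T, F, T]
r4 m[P→φ8] = [F, F, F]
r4 m[P→φ9] = [F, F, F]
r4 m[B→φ2] = [T, F, T]
r4 m[B→φ6] = [T, T, T]
r4 m[E→φ4] = [F, F, T]
r4 m[E→φ5] = [F, F, T]
r4 m[E→φ7] = [F, F, T]
r4 m[E→φ9] = [F, F, T]
r4 m[R→φ0] = [F, F, T]
r4 m[R→φ1] = [F, F, F]
r4 m[R→φ2] = [T, F, F]
r4 m[R→φ3] = [F, F, F]
r4 m[R→φ5] = [F, F, F]
r4 m[R→φ7] = [F, F, F]
r4 m[R→φ8] = [F, F, F]
r4 m[A→φ3] = [T, T, T]
r4 m[A→φ6] = [F, T, T]
r4 m[L→φ1] = [T, T, T]
r4 m[L→φ4] = [T, T, T]
r5 m[φ0→P] = [F, T, F]
r5 m[φ0→R] = [T, F, F]
r5 m[φ1→R] = [T, T, T]
r5 m[φ1→L] = [F, F, F]
r5 m[φ2→B] = [F, F, F]
r5 m[φ2→R] = [F, T, T]
r5 m[φ3→R] = [T, F, T]
r5 m[φ3→A] = [F, F, F]
r5 m[φ4→E] = [T, T, T]
r5 m[φ4→L] = [T, F, T]
r5 m[φ5→E] = [F, F, F]
r5 m[φ5→R] = [F, F, T]
r5 m[φ6→B] = [T, F, T]
r5 m[φ6→A] = [T, T, T]
r5 m[φ7→E] = [F, F, F]
r5 m[φ7→R] = [F, T, T]
r5 m[φ8→P] = [F, F, F]
r5 m[φ8→R] = [F, F, F]
r5 m[φ9→P] = [F, F, T]
r5 m[φ9→E] = [F, F, F]
r5 m[P→φ0] = [T, F, T]
r5 m[P→φ8] = [F, F, F]
r5 m[P→φ9] = [F, F, F]
r5 m[B→φ2] = [T, F, T]
r5 m[B→φ6] = [T, T, T]
r5 m[E→φ4] = [F, F, T]
r5 m[E→φ5] = [F, F, T]
r5 m[E→φ7] = [F, F, T]
r5 m[E→φ9] = [F, F, T]
r5 m[R→φ0] = [F, F, T]
r5 m[R→φ1] = [F, F, F]
r5 m[R→φ2] = [T, F, F]
r5 m[R→φ3] = [F, F, F]
r5 m[R→φ5] = [F, F, F]
r5 m[R→φ7] = [F, F, F]
r5 m[R→φ8] = [F, F, F]
r5 m[A→φ3] = [T, T, T]
r5 m[A→φ6] = [F, T, T]
r5 m[L→φ1] = [T, T, T]
r5 m[L→φ4] = [T, T, T]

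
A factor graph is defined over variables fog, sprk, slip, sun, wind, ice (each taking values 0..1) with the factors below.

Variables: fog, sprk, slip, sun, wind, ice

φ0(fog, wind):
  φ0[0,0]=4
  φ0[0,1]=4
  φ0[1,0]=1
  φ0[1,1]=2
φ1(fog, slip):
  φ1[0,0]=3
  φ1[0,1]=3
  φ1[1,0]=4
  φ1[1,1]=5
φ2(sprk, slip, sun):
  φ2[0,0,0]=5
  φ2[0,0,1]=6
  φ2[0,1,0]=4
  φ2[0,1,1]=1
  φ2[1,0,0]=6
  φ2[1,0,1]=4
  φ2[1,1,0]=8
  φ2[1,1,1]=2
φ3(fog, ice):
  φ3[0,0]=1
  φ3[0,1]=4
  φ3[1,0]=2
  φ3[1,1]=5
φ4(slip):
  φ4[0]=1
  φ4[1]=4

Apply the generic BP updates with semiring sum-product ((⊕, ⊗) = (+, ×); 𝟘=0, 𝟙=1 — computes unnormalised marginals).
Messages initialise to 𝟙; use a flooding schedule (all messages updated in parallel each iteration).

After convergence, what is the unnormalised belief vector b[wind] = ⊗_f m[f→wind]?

b[wind] = [7548, 10236]

init: all messages = 𝟙 over 2 values
r1 m[φ0→fog] = [8, 3]
r1 m[φ0→wind] = [5, 6]
r1 m[φ1→fog] = [6, 9]
r1 m[φ1→slip] = [7, 8]
r1 m[φ2→sprk] = [16, 20]
r1 m[φ2→slip] = [21, 15]
r1 m[φ2→sun] = [23, 13]
r1 m[φ3→fog] = [5, 7]
r1 m[φ3→ice] = [3, 9]
r1 m[φ4→slip] = [1, 4]
r1 m[fog→φ0] = [1, 1]
r1 m[fog→φ1] = [1, 1]
r1 m[fog→φ3] = [1, 1]
r1 m[sprk→φ2] = [1, 1]
r1 m[slip→φ1] = [1, 1]
r1 m[slip→φ2] = [1, 1]
r1 m[slip→φ4] = [1, 1]
r1 m[sun→φ2] = [1, 1]
r1 m[wind→φ0] = [1, 1]
r1 m[ice→φ3] = [1, 1]
r2 m[φ0→fog] = [8, 3]
r2 m[φ0→wind] = [5, 6]
r2 m[φ1→fog] = [6, 9]
r2 m[φ1→slip] = [7, 8]
r2 m[φ2→sprk] = [16, 20]
r2 m[φ2→slip] = [21, 15]
r2 m[φ2→sun] = [23, 13]
r2 m[φ3→fog] = [5, 7]
r2 m[φ3→ice] = [3, 9]
r2 m[φ4→slip] = [1, 4]
r2 m[fog→φ0] = [30, 63]
r2 m[fog→φ1] = [40, 21]
r2 m[fog→φ3] = [48, 27]
r2 m[sprk→φ2] = [1, 1]
r2 m[slip→φ1] = [21, 60]
r2 m[slip→φ2] = [7, 32]
r2 m[slip→φ4] = [147, 120]
r2 m[sun→φ2] = [1, 1]
r2 m[wind→φ0] = [1, 1]
r2 m[ice→φ3] = [1, 1]
r3 m[φ0→fog] = [8, 3]
r3 m[φ0→wind] = [183, 246]
r3 m[φ1→fog] = [243, 384]
r3 m[φ1→slip] = [204, 225]
r3 m[φ2→sprk] = [237, 390]
r3 m[φ2→slip] = [21, 15]
r3 m[φ2→sun] = [461, 166]
r3 m[φ3→fog] = [5, 7]
r3 m[φ3→ice] = [102, 327]
r3 m[φ4→slip] = [1, 4]
r3 m[fog→φ0] = [30, 63]
r3 m[fog→φ1] = [40, 21]
r3 m[fog→φ3] = [48, 27]
r3 m[sprk→φ2] = [1, 1]
r3 m[slip→φ1] = [21, 60]
r3 m[slip→φ2] = [7, 32]
r3 m[slip→φ4] = [147, 120]
r3 m[sun→φ2] = [1, 1]
r3 m[wind→φ0] = [1, 1]
r3 m[ice→φ3] = [1, 1]
r4 m[φ0→fog] = [8, 3]
r4 m[φ0→wind] = [183, 246]
r4 m[φ1→fog] = [243, 384]
r4 m[φ1→slip] = [204, 225]
r4 m[φ2→sprk] = [237, 390]
r4 m[φ2→slip] = [21, 15]
r4 m[φ2→sun] = [461, 166]
r4 m[φ3→fog] = [5, 7]
r4 m[φ3→ice] = [102, 327]
r4 m[φ4→slip] = [1, 4]
r4 m[fog→φ0] = [1215, 2688]
r4 m[fog→φ1] = [40, 21]
r4 m[fog→φ3] = [1944, 1152]
r4 m[sprk→φ2] = [1, 1]
r4 m[slip→φ1] = [21, 60]
r4 m[slip→φ2] = [204, 900]
r4 m[slip→φ4] = [4284, 3375]
r4 m[sun→φ2] = [1, 1]
r4 m[wind→φ0] = [1, 1]
r4 m[ice→φ3] = [1, 1]
r5 m[φ0→fog] = [8, 3]
r5 m[φ0→wind] = [7548, 10236]
r5 m[φ1→fog] = [243, 384]
r5 m[φ1→slip] = [204, 225]
r5 m[φ2→sprk] = [6744, 11040]
r5 m[φ2→slip] = [21, 15]
r5 m[φ2→sun] = [13044, 4740]
r5 m[φ3→fog] = [5, 7]
r5 m[φ3→ice] = [4248, 13536]
r5 m[φ4→slip] = [1, 4]
r5 m[fog→φ0] = [1215, 2688]
r5 m[fog→φ1] = [40, 21]
r5 m[fog→φ3] = [1944, 1152]
r5 m[sprk→φ2] = [1, 1]
r5 m[slip→φ1] = [21, 60]
r5 m[slip→φ2] = [204, 900]
r5 m[slip→φ4] = [4284, 3375]
r5 m[sun→φ2] = [1, 1]
r5 m[wind→φ0] = [1, 1]
r5 m[ice→φ3] = [1, 1]
r6 m[φ0→fog] = [8, 3]
r6 m[φ0→wind] = [7548, 10236]
r6 m[φ1→fog] = [243, 384]
r6 m[φ1→slip] = [204, 225]
r6 m[φ2→sprk] = [6744, 11040]
r6 m[φ2→slip] = [21, 15]
r6 m[φ2→sun] = [13044, 4740]
r6 m[φ3→fog] = [5, 7]
r6 m[φ3→ice] = [4248, 13536]
r6 m[φ4→slip] = [1, 4]
r6 m[fog→φ0] = [1215, 2688]
r6 m[fog→φ1] = [40, 21]
r6 m[fog→φ3] = [1944, 1152]
r6 m[sprk→φ2] = [1, 1]
r6 m[slip→φ1] = [21, 60]
r6 m[slip→φ2] = [204, 900]
r6 m[slip→φ4] = [4284, 3375]
r6 m[sun→φ2] = [1, 1]
r6 m[wind→φ0] = [1, 1]
r6 m[ice→φ3] = [1, 1]
fixed point reached at round 6
b[wind] = ⊗ incoming = [7548, 10236]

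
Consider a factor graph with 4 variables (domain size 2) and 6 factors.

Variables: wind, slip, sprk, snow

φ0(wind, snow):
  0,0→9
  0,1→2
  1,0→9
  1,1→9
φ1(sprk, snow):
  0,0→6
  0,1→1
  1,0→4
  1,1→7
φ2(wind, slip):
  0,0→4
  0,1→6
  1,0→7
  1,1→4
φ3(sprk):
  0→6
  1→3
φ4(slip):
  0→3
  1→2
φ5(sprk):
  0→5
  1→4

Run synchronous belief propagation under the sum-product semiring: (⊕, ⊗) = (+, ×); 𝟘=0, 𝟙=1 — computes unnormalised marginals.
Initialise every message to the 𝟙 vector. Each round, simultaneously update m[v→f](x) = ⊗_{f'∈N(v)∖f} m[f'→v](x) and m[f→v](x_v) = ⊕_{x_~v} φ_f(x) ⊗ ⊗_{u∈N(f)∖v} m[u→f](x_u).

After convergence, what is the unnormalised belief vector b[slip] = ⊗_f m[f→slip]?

b[slip] = [91998, 51984]

init: all messages = 𝟙 over 2 values
r1 m[φ0→wind] = [11, 18]
r1 m[φ0→snow] = [18, 11]
r1 m[φ1→sprk] = [7, 11]
r1 m[φ1→snow] = [10, 8]
r1 m[φ2→wind] = [10, 11]
r1 m[φ2→slip] = [11, 10]
r1 m[φ3→sprk] = [6, 3]
r1 m[φ4→slip] = [3, 2]
r1 m[φ5→sprk] = [5, 4]
r1 m[wind→φ0] = [1, 1]
r1 m[wind→φ2] = [1, 1]
r1 m[slip→φ2] = [1, 1]
r1 m[slip→φ4] = [1, 1]
r1 m[sprk→φ1] = [1, 1]
r1 m[sprk→φ3] = [1, 1]
r1 m[sprk→φ5] = [1, 1]
r1 m[snow→φ0] = [1, 1]
r1 m[snow→φ1] = [1, 1]
r2 m[φ0→wind] = [11, 18]
r2 m[φ0→snow] = [18, 11]
r2 m[φ1→sprk] = [7, 11]
r2 m[φ1→snow] = [10, 8]
r2 m[φ2→wind] = [10, 11]
r2 m[φ2→slip] = [11, 10]
r2 m[φ3→sprk] = [6, 3]
r2 m[φ4→slip] = [3, 2]
r2 m[φ5→sprk] = [5, 4]
r2 m[wind→φ0] = [10, 11]
r2 m[wind→φ2] = [11, 18]
r2 m[slip→φ2] = [3, 2]
r2 m[slip→φ4] = [11, 10]
r2 m[sprk→φ1] = [30, 12]
r2 m[sprk→φ3] = [35, 44]
r2 m[sprk→φ5] = [42, 33]
r2 m[snow→φ0] = [10, 8]
r2 m[snow→φ1] = [18, 11]
r3 m[φ0→wind] = [106, 162]
r3 m[φ0→snow] = [189, 119]
r3 m[φ1→sprk] = [119, 149]
r3 m[φ1→snow] = [228, 114]
r3 m[φ2→wind] = [24, 29]
r3 m[φ2→slip] = [170, 138]
r3 m[φ3→sprk] = [6, 3]
r3 m[φ4→slip] = [3, 2]
r3 m[φ5→sprk] = [5, 4]
r3 m[wind→φ0] = [10, 11]
r3 m[wind→φ2] = [11, 18]
r3 m[slip→φ2] = [3, 2]
r3 m[slip→φ4] = [11, 10]
r3 m[sprk→φ1] = [30, 12]
r3 m[sprk→φ3] = [35, 44]
r3 m[sprk→φ5] = [42, 33]
r3 m[snow→φ0] = [10, 8]
r3 m[snow→φ1] = [18, 11]
r4 m[φ0→wind] = [106, 162]
r4 m[φ0→snow] = [189, 119]
r4 m[φ1→sprk] = [119, 149]
r4 m[φ1→snow] = [228, 114]
r4 m[φ2→wind] = [24, 29]
r4 m[φ2→slip] = [170, 138]
r4 m[φ3→sprk] = [6, 3]
r4 m[φ4→slip] = [3, 2]
r4 m[φ5→sprk] = [5, 4]
r4 m[wind→φ0] = [24, 29]
r4 m[wind→φ2] = [106, 162]
r4 m[slip→φ2] = [3, 2]
r4 m[slip→φ4] = [170, 138]
r4 m[sprk→φ1] = [30, 12]
r4 m[sprk→φ3] = [595, 596]
r4 m[sprk→φ5] = [714, 447]
r4 m[snow→φ0] = [228, 114]
r4 m[snow→φ1] = [189, 119]
r5 m[φ0→wind] = [2280, 3078]
r5 m[φ0→snow] = [477, 309]
r5 m[φ1→sprk] = [1253, 1589]
r5 m[φ1→snow] = [228, 114]
r5 m[φ2→wind] = [24, 29]
r5 m[φ2→slip] = [1558, 1284]
r5 m[φ3→sprk] = [6, 3]
r5 m[φ4→slip] = [3, 2]
r5 m[φ5→sprk] = [5, 4]
r5 m[wind→φ0] = [24, 29]
r5 m[wind→φ2] = [106, 162]
r5 m[slip→φ2] = [3, 2]
r5 m[slip→φ4] = [170, 138]
r5 m[sprk→φ1] = [30, 12]
r5 m[sprk→φ3] = [595, 596]
r5 m[sprk→φ5] = [714, 447]
r5 m[snow→φ0] = [228, 114]
r5 m[snow→φ1] = [189, 119]
r6 m[φ0→wind] = [2280, 3078]
r6 m[φ0→snow] = [477, 309]
r6 m[φ1→sprk] = [1253, 1589]
r6 m[φ1→snow] = [228, 114]
r6 m[φ2→wind] = [24, 29]
r6 m[φ2→slip] = [1558, 1284]
r6 m[φ3→sprk] = [6, 3]
r6 m[φ4→slip] = [3, 2]
r6 m[φ5→sprk] = [5, 4]
r6 m[wind→φ0] = [24, 29]
r6 m[wind→φ2] = [2280, 3078]
r6 m[slip→φ2] = [3, 2]
r6 m[slip→φ4] = [1558, 1284]
r6 m[sprk→φ1] = [30, 12]
r6 m[sprk→φ3] = [6265, 6356]
r6 m[sprk→φ5] = [7518, 4767]
r6 m[snow→φ0] = [228, 114]
r6 m[snow→φ1] = [477, 309]
r7 m[φ0→wind] = [2280, 3078]
r7 m[φ0→snow] = [477, 309]
r7 m[φ1→sprk] = [3171, 4071]
r7 m[φ1→snow] = [228, 114]
r7 m[φ2→wind] = [24, 29]
r7 m[φ2→slip] = [30666, 25992]
r7 m[φ3→sprk] = [6, 3]
r7 m[φ4→slip] = [3, 2]
r7 m[φ5→sprk] = [5, 4]
r7 m[wind→φ0] = [24, 29]
r7 m[wind→φ2] = [2280, 3078]
r7 m[slip→φ2] = [3, 2]
r7 m[slip→φ4] = [1558, 1284]
r7 m[sprk→φ1] = [30, 12]
r7 m[sprk→φ3] = [6265, 6356]
r7 m[sprk→φ5] = [7518, 4767]
r7 m[snow→φ0] = [228, 114]
r7 m[snow→φ1] = [477, 309]
r8 m[φ0→wind] = [2280, 3078]
r8 m[φ0→snow] = [477, 309]
r8 m[φ1→sprk] = [3171, 4071]
r8 m[φ1→snow] = [228, 114]
r8 m[φ2→wind] = [24, 29]
r8 m[φ2→slip] = [30666, 25992]
r8 m[φ3→sprk] = [6, 3]
r8 m[φ4→slip] = [3, 2]
r8 m[φ5→sprk] = [5, 4]
r8 m[wind→φ0] = [24, 29]
r8 m[wind→φ2] = [2280, 3078]
r8 m[slip→φ2] = [3, 2]
r8 m[slip→φ4] = [30666, 25992]
r8 m[sprk→φ1] = [30, 12]
r8 m[sprk→φ3] = [15855, 16284]
r8 m[sprk→φ5] = [19026, 12213]
r8 m[snow→φ0] = [228, 114]
r8 m[snow→φ1] = [477, 309]
r9 m[φ0→wind] = [2280, 3078]
r9 m[φ0→snow] = [477, 309]
r9 m[φ1→sprk] = [3171, 4071]
r9 m[φ1→snow] = [228, 114]
r9 m[φ2→wind] = [24, 29]
r9 m[φ2→slip] = [30666, 25992]
r9 m[φ3→sprk] = [6, 3]
r9 m[φ4→slip] = [3, 2]
r9 m[φ5→sprk] = [5, 4]
r9 m[wind→φ0] = [24, 29]
r9 m[wind→φ2] = [2280, 3078]
r9 m[slip→φ2] = [3, 2]
r9 m[slip→φ4] = [30666, 25992]
r9 m[sprk→φ1] = [30, 12]
r9 m[sprk→φ3] = [15855, 16284]
r9 m[sprk→φ5] = [19026, 12213]
r9 m[snow→φ0] = [228, 114]
r9 m[snow→φ1] = [477, 309]
fixed point reached at round 9
b[slip] = ⊗ incoming = [91998, 51984]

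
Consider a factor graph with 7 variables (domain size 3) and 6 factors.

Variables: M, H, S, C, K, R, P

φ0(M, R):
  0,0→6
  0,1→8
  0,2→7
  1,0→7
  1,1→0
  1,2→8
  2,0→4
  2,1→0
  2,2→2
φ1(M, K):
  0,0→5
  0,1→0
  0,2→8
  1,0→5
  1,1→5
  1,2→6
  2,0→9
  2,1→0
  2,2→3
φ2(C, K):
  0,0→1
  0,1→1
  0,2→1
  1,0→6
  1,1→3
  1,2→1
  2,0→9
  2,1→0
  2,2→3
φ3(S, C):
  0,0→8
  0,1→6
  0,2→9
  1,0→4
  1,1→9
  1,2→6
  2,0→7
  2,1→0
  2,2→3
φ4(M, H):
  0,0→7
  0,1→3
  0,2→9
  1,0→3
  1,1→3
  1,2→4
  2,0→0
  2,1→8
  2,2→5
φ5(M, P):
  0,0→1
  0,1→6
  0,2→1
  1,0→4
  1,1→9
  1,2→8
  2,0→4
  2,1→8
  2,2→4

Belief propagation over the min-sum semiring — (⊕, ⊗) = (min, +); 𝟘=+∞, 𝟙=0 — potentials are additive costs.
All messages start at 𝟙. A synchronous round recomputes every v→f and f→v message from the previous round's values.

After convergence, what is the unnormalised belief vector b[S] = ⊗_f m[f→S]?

init: all messages = 𝟙 over 3 values
r1 m[φ0→M] = [6, 0, 0]
r1 m[φ0→R] = [4, 0, 2]
r1 m[φ1→M] = [0, 5, 0]
r1 m[φ1→K] = [5, 0, 3]
r1 m[φ2→C] = [1, 1, 0]
r1 m[φ2→K] = [1, 0, 1]
r1 m[φ3→S] = [6, 4, 0]
r1 m[φ3→C] = [4, 0, 3]
r1 m[φ4→M] = [3, 3, 0]
r1 m[φ4→H] = [0, 3, 4]
r1 m[φ5→M] = [1, 4, 4]
r1 m[φ5→P] = [1, 6, 1]
r1 m[M→φ0] = [0, 0, 0]
r1 m[M→φ1] = [0, 0, 0]
r1 m[M→φ4] = [0, 0, 0]
r1 m[M→φ5] = [0, 0, 0]
r1 m[H→φ4] = [0, 0, 0]
r1 m[S→φ3] = [0, 0, 0]
r1 m[C→φ2] = [0, 0, 0]
r1 m[C→φ3] = [0, 0, 0]
r1 m[K→φ1] = [0, 0, 0]
r1 m[K→φ2] = [0, 0, 0]
r1 m[R→φ0] = [0, 0, 0]
r1 m[P→φ5] = [0, 0, 0]
r2 m[φ0→M] = [6, 0, 0]
r2 m[φ0→R] = [4, 0, 2]
r2 m[φ1→M] = [0, 5, 0]
r2 m[φ1→K] = [5, 0, 3]
r2 m[φ2→C] = [1, 1, 0]
r2 m[φ2→K] = [1, 0, 1]
r2 m[φ3→S] = [6, 4, 0]
r2 m[φ3→C] = [4, 0, 3]
r2 m[φ4→M] = [3, 3, 0]
r2 m[φ4→H] = [0, 3, 4]
r2 m[φ5→M] = [1, 4, 4]
r2 m[φ5→P] = [1, 6, 1]
r2 m[M→φ0] = [4, 12, 4]
r2 m[M→φ1] = [10, 7, 4]
r2 m[M→φ4] = [7, 9, 4]
r2 m[M→φ5] = [9, 8, 0]
r2 m[H→φ4] = [0, 0, 0]
r2 m[S→φ3] = [0, 0, 0]
r2 m[C→φ2] = [4, 0, 3]
r2 m[C→φ3] = [1, 1, 0]
r2 m[K→φ1] = [1, 0, 1]
r2 m[K→φ2] = [5, 0, 3]
r2 m[R→φ0] = [0, 0, 0]
r2 m[P→φ5] = [0, 0, 0]
r3 m[φ0→M] = [6, 0, 0]
r3 m[φ0→R] = [8, 4, 6]
r3 m[φ1→M] = [0, 5, 0]
r3 m[φ1→K] = [12, 4, 7]
r3 m[φ2→C] = [1, 3, 0]
r3 m[φ2→K] = [5, 3, 1]
r3 m[φ3→S] = [7, 5, 1]
r3 m[φ3→C] = [4, 0, 3]
r3 m[φ4→M] = [3, 3, 0]
r3 m[φ4→H] = [4, 10, 9]
r3 m[φ5→M] = [1, 4, 4]
r3 m[φ5→P] = [4, 8, 4]
r3 m[M→φ0] = [4, 12, 4]
r3 m[M→φ1] = [10, 7, 4]
r3 m[M→φ4] = [7, 9, 4]
r3 m[M→φ5] = [9, 8, 0]
r3 m[H→φ4] = [0, 0, 0]
r3 m[S→φ3] = [0, 0, 0]
r3 m[C→φ2] = [4, 0, 3]
r3 m[C→φ3] = [1, 1, 0]
r3 m[K→φ1] = [1, 0, 1]
r3 m[K→φ2] = [5, 0, 3]
r3 m[R→φ0] = [0, 0, 0]
r3 m[P→φ5] = [0, 0, 0]
r4 m[φ0→M] = [6, 0, 0]
r4 m[φ0→R] = [8, 4, 6]
r4 m[φ1→M] = [0, 5, 0]
r4 m[φ1→K] = [12, 4, 7]
r4 m[φ2→C] = [1, 3, 0]
r4 m[φ2→K] = [5, 3, 1]
r4 m[φ3→S] = [7, 5, 1]
r4 m[φ3→C] = [4, 0, 3]
r4 m[φ4→M] = [3, 3, 0]
r4 m[φ4→H] = [4, 10, 9]
r4 m[φ5→M] = [1, 4, 4]
r4 m[φ5→P] = [4, 8, 4]
r4 m[M→φ0] = [4, 12, 4]
r4 m[M→φ1] = [10, 7, 4]
r4 m[M→φ4] = [7, 9, 4]
r4 m[M→φ5] = [9, 8, 0]
r4 m[H→φ4] = [0, 0, 0]
r4 m[S→φ3] = [0, 0, 0]
r4 m[C→φ2] = [4, 0, 3]
r4 m[C→φ3] = [1, 3, 0]
r4 m[K→φ1] = [5, 3, 1]
r4 m[K→φ2] = [12, 4, 7]
r4 m[R→φ0] = [0, 0, 0]
r4 m[P→φ5] = [0, 0, 0]
r5 m[φ0→M] = [6, 0, 0]
r5 m[φ0→R] = [8, 4, 6]
r5 m[φ1→M] = [3, 7, 3]
r5 m[φ1→K] = [12, 4, 7]
r5 m[φ2→C] = [5, 7, 4]
r5 m[φ2→K] = [5, 3, 1]
r5 m[φ3→S] = [9, 5, 3]
r5 m[φ3→C] = [4, 0, 3]
r5 m[φ4→M] = [3, 3, 0]
r5 m[φ4→H] = [4, 10, 9]
r5 m[φ5→M] = [1, 4, 4]
r5 m[φ5→P] = [4, 8, 4]
r5 m[M→φ0] = [4, 12, 4]
r5 m[M→φ1] = [10, 7, 4]
r5 m[M→φ4] = [7, 9, 4]
r5 m[M→φ5] = [9, 8, 0]
r5 m[H→φ4] = [0, 0, 0]
r5 m[S→φ3] = [0, 0, 0]
r5 m[C→φ2] = [4, 0, 3]
r5 m[C→φ3] = [1, 3, 0]
r5 m[K→φ1] = [5, 3, 1]
r5 m[K→φ2] = [12, 4, 7]
r5 m[R→φ0] = [0, 0, 0]
r5 m[P→φ5] = [0, 0, 0]
r6 m[φ0→M] = [6, 0, 0]
r6 m[φ0→R] = [8, 4, 6]
r6 m[φ1→M] = [3, 7, 3]
r6 m[φ1→K] = [12, 4, 7]
r6 m[φ2→C] = [5, 7, 4]
r6 m[φ2→K] = [5, 3, 1]
r6 m[φ3→S] = [9, 5, 3]
r6 m[φ3→C] = [4, 0, 3]
r6 m[φ4→M] = [3, 3, 0]
r6 m[φ4→H] = [4, 10, 9]
r6 m[φ5→M] = [1, 4, 4]
r6 m[φ5→P] = [4, 8, 4]
r6 m[M→φ0] = [7, 14, 7]
r6 m[M→φ1] = [10, 7, 4]
r6 m[M→φ4] = [10, 11, 7]
r6 m[M→φ5] = [12, 10, 3]
r6 m[H→φ4] = [0, 0, 0]
r6 m[S→φ3] = [0, 0, 0]
r6 m[C→φ2] = [4, 0, 3]
r6 m[C→φ3] = [5, 7, 4]
r6 m[K→φ1] = [5, 3, 1]
r6 m[K→φ2] = [12, 4, 7]
r6 m[R→φ0] = [0, 0, 0]
r6 m[P→φ5] = [0, 0, 0]
r7 m[φ0→M] = [6, 0, 0]
r7 m[φ0→R] = [11, 7, 9]
r7 m[φ1→M] = [3, 7, 3]
r7 m[φ1→K] = [12, 4, 7]
r7 m[φ2→C] = [5, 7, 4]
r7 m[φ2→K] = [5, 3, 1]
r7 m[φ3→S] = [13, 9, 7]
r7 m[φ3→C] = [4, 0, 3]
r7 m[φ4→M] = [3, 3, 0]
r7 m[φ4→H] = [7, 13, 12]
r7 m[φ5→M] = [1, 4, 4]
r7 m[φ5→P] = [7, 11, 7]
r7 m[M→φ0] = [7, 14, 7]
r7 m[M→φ1] = [10, 7, 4]
r7 m[M→φ4] = [10, 11, 7]
r7 m[M→φ5] = [12, 10, 3]
r7 m[H→φ4] = [0, 0, 0]
r7 m[S→φ3] = [0, 0, 0]
r7 m[C→φ2] = [4, 0, 3]
r7 m[C→φ3] = [5, 7, 4]
r7 m[K→φ1] = [5, 3, 1]
r7 m[K→φ2] = [12, 4, 7]
r7 m[R→φ0] = [0, 0, 0]
r7 m[P→φ5] = [0, 0, 0]
r8 m[φ0→M] = [6, 0, 0]
r8 m[φ0→R] = [11, 7, 9]
r8 m[φ1→M] = [3, 7, 3]
r8 m[φ1→K] = [12, 4, 7]
r8 m[φ2→C] = [5, 7, 4]
r8 m[φ2→K] = [5, 3, 1]
r8 m[φ3→S] = [13, 9, 7]
r8 m[φ3→C] = [4, 0, 3]
r8 m[φ4→M] = [3, 3, 0]
r8 m[φ4→H] = [7, 13, 12]
r8 m[φ5→M] = [1, 4, 4]
r8 m[φ5→P] = [7, 11, 7]
r8 m[M→φ0] = [7, 14, 7]
r8 m[M→φ1] = [10, 7, 4]
r8 m[M→φ4] = [10, 11, 7]
r8 m[M→φ5] = [12, 10, 3]
r8 m[H→φ4] = [0, 0, 0]
r8 m[S→φ3] = [0, 0, 0]
r8 m[C→φ2] = [4, 0, 3]
r8 m[C→φ3] = [5, 7, 4]
r8 m[K→φ1] = [5, 3, 1]
r8 m[K→φ2] = [12, 4, 7]
r8 m[R→φ0] = [0, 0, 0]
r8 m[P→φ5] = [0, 0, 0]
fixed point reached at round 8
b[S] = ⊗ incoming = [13, 9, 7]

b[S] = [13, 9, 7]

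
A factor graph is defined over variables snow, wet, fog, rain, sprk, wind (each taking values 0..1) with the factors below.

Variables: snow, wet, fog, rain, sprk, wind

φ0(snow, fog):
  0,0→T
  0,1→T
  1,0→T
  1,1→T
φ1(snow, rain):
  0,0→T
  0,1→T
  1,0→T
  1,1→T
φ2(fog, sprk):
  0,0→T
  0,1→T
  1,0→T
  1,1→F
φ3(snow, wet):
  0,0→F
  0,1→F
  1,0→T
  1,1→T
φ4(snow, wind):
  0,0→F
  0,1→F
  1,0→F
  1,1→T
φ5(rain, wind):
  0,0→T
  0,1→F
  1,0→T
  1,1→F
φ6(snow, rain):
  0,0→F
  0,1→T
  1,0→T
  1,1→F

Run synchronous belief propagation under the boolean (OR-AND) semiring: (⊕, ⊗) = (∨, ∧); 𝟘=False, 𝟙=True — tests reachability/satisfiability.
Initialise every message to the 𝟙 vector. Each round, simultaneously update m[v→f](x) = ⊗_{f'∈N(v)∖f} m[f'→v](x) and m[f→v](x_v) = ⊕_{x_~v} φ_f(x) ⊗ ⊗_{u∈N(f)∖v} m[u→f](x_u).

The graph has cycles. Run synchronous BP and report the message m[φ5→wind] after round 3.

message @ round 3 = [T, F]

init: all messages = 𝟙 over 2 values
r1 m[φ0→snow] = [T, T]
r1 m[φ0→fog] = [T, T]
r1 m[φ1→snow] = [T, T]
r1 m[φ1→rain] = [T, T]
r1 m[φ2→fog] = [T, T]
r1 m[φ2→sprk] = [T, T]
r1 m[φ3→snow] = [F, T]
r1 m[φ3→wet] = [T, T]
r1 m[φ4→snow] = [F, T]
r1 m[φ4→wind] = [F, T]
r1 m[φ5→rain] = [T, T]
r1 m[φ5→wind] = [T, F]
r1 m[φ6→snow] = [T, T]
r1 m[φ6→rain] = [T, T]
r1 m[snow→φ0] = [T, T]
r1 m[snow→φ1] = [T, T]
r1 m[snow→φ3] = [T, T]
r1 m[snow→φ4] = [T, T]
r1 m[snow→φ6] = [T, T]
r1 m[wet→φ3] = [T, T]
r1 m[fog→φ0] = [T, T]
r1 m[fog→φ2] = [T, T]
r1 m[rain→φ1] = [T, T]
r1 m[rain→φ5] = [T, T]
r1 m[rain→φ6] = [T, T]
r1 m[sprk→φ2] = [T, T]
r1 m[wind→φ4] = [T, T]
r1 m[wind→φ5] = [T, T]
r2 m[φ0→snow] = [T, T]
r2 m[φ0→fog] = [T, T]
r2 m[φ1→snow] = [T, T]
r2 m[φ1→rain] = [T, T]
r2 m[φ2→fog] = [T, T]
r2 m[φ2→sprk] = [T, T]
r2 m[φ3→snow] = [F, T]
r2 m[φ3→wet] = [T, T]
r2 m[φ4→snow] = [F, T]
r2 m[φ4→wind] = [F, T]
r2 m[φ5→rain] = [T, T]
r2 m[φ5→wind] = [T, F]
r2 m[φ6→snow] = [T, T]
r2 m[φ6→rain] = [T, T]
r2 m[snow→φ0] = [F, T]
r2 m[snow→φ1] = [F, T]
r2 m[snow→φ3] = [F, T]
r2 m[snow→φ4] = [F, T]
r2 m[snow→φ6] = [F, T]
r2 m[wet→φ3] = [T, T]
r2 m[fog→φ0] = [T, T]
r2 m[fog→φ2] = [T, T]
r2 m[rain→φ1] = [T, T]
r2 m[rain→φ5] = [T, T]
r2 m[rain→φ6] = [T, T]
r2 m[sprk→φ2] = [T, T]
r2 m[wind→φ4] = [T, F]
r2 m[wind→φ5] = [F, T]
r3 m[φ0→snow] = [T, T]
r3 m[φ0→fog] = [T, T]
r3 m[φ1→snow] = [T, T]
r3 m[φ1→rain] = [T, T]
r3 m[φ2→fog] = [T, T]
r3 m[φ2→sprk] = [T, T]
r3 m[φ3→snow] = [F, T]
r3 m[φ3→wet] = [T, T]
r3 m[φ4→snow] = [F, F]
r3 m[φ4→wind] = [F, T]
r3 m[φ5→rain] = [F, F]
r3 m[φ5→wind] = [T, F]
r3 m[φ6→snow] = [T, T]
r3 m[φ6→rain] = [T, F]
r3 m[snow→φ0] = [F, T]
r3 m[snow→φ1] = [F, T]
r3 m[snow→φ3] = [F, T]
r3 m[snow→φ4] = [F, T]
r3 m[snow→φ6] = [F, T]
r3 m[wet→φ3] = [T, T]
r3 m[fog→φ0] = [T, T]
r3 m[fog→φ2] = [T, T]
r3 m[rain→φ1] = [T, T]
r3 m[rain→φ5] = [T, T]
r3 m[rain→φ6] = [T, T]
r3 m[sprk→φ2] = [T, T]
r3 m[wind→φ4] = [T, F]
r3 m[wind→φ5] = [F, T]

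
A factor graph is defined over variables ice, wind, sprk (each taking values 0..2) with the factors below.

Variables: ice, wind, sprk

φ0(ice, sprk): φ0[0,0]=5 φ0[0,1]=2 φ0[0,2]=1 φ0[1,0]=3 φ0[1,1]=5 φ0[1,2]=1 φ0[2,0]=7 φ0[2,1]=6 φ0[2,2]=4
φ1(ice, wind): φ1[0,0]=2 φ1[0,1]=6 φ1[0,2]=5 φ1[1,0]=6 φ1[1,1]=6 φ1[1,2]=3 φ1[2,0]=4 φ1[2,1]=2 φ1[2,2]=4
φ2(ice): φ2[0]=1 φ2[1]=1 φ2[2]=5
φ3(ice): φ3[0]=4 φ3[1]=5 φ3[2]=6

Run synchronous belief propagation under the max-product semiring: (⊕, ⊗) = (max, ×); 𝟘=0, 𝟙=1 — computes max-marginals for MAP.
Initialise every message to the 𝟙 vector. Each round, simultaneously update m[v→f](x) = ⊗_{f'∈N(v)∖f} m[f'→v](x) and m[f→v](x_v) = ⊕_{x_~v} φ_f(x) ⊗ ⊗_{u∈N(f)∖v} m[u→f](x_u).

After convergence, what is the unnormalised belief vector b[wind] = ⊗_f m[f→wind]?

b[wind] = [840, 420, 840]

init: all messages = 𝟙 over 3 values
r1 m[φ0→ice] = [5, 5, 7]
r1 m[φ0→sprk] = [7, 6, 4]
r1 m[φ1→ice] = [6, 6, 4]
r1 m[φ1→wind] = [6, 6, 5]
r1 m[φ2→ice] = [1, 1, 5]
r1 m[φ3→ice] = [4, 5, 6]
r1 m[ice→φ0] = [1, 1, 1]
r1 m[ice→φ1] = [1, 1, 1]
r1 m[ice→φ2] = [1, 1, 1]
r1 m[ice→φ3] = [1, 1, 1]
r1 m[wind→φ1] = [1, 1, 1]
r1 m[sprk→φ0] = [1, 1, 1]
r2 m[φ0→ice] = [5, 5, 7]
r2 m[φ0→sprk] = [7, 6, 4]
r2 m[φ1→ice] = [6, 6, 4]
r2 m[φ1→wind] = [6, 6, 5]
r2 m[φ2→ice] = [1, 1, 5]
r2 m[φ3→ice] = [4, 5, 6]
r2 m[ice→φ0] = [24, 30, 120]
r2 m[ice→φ1] = [20, 25, 210]
r2 m[ice→φ2] = [120, 150, 168]
r2 m[ice→φ3] = [30, 30, 140]
r2 m[wind→φ1] = [1, 1, 1]
r2 m[sprk→φ0] = [1, 1, 1]
r3 m[φ0→ice] = [5, 5, 7]
r3 m[φ0→sprk] = [840, 720, 480]
r3 m[φ1→ice] = [6, 6, 4]
r3 m[φ1→wind] = [840, 420, 840]
r3 m[φ2→ice] = [1, 1, 5]
r3 m[φ3→ice] = [4, 5, 6]
r3 m[ice→φ0] = [24, 30, 120]
r3 m[ice→φ1] = [20, 25, 210]
r3 m[ice→φ2] = [120, 150, 168]
r3 m[ice→φ3] = [30, 30, 140]
r3 m[wind→φ1] = [1, 1, 1]
r3 m[sprk→φ0] = [1, 1, 1]
r4 m[φ0→ice] = [5, 5, 7]
r4 m[φ0→sprk] = [840, 720, 480]
r4 m[φ1→ice] = [6, 6, 4]
r4 m[φ1→wind] = [840, 420, 840]
r4 m[φ2→ice] = [1, 1, 5]
r4 m[φ3→ice] = [4, 5, 6]
r4 m[ice→φ0] = [24, 30, 120]
r4 m[ice→φ1] = [20, 25, 210]
r4 m[ice→φ2] = [120, 150, 168]
r4 m[ice→φ3] = [30, 30, 140]
r4 m[wind→φ1] = [1, 1, 1]
r4 m[sprk→φ0] = [1, 1, 1]
fixed point reached at round 4
b[wind] = ⊗ incoming = [840, 420, 840]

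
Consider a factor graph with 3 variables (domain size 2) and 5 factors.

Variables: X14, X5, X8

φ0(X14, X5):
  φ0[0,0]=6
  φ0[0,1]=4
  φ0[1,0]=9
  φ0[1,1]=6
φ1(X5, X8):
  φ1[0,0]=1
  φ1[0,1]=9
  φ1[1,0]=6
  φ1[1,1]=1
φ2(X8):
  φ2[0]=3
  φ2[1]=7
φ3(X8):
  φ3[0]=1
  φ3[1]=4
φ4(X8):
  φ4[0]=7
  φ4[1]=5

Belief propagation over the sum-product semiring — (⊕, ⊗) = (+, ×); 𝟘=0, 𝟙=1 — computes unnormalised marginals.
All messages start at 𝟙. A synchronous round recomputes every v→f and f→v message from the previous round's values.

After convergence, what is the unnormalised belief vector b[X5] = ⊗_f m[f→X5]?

b[X5] = [19215, 2660]

init: all messages = 𝟙 over 2 values
r1 m[φ0→X14] = [10, 15]
r1 m[φ0→X5] = [15, 10]
r1 m[φ1→X5] = [10, 7]
r1 m[φ1→X8] = [7, 10]
r1 m[φ2→X8] = [3, 7]
r1 m[φ3→X8] = [1, 4]
r1 m[φ4→X8] = [7, 5]
r1 m[X14→φ0] = [1, 1]
r1 m[X5→φ0] = [1, 1]
r1 m[X5→φ1] = [1, 1]
r1 m[X8→φ1] = [1, 1]
r1 m[X8→φ2] = [1, 1]
r1 m[X8→φ3] = [1, 1]
r1 m[X8→φ4] = [1, 1]
r2 m[φ0→X14] = [10, 15]
r2 m[φ0→X5] = [15, 10]
r2 m[φ1→X5] = [10, 7]
r2 m[φ1→X8] = [7, 10]
r2 m[φ2→X8] = [3, 7]
r2 m[φ3→X8] = [1, 4]
r2 m[φ4→X8] = [7, 5]
r2 m[X14→φ0] = [1, 1]
r2 m[X5→φ0] = [10, 7]
r2 m[X5→φ1] = [15, 10]
r2 m[X8→φ1] = [21, 140]
r2 m[X8→φ2] = [49, 200]
r2 m[X8→φ3] = [147, 350]
r2 m[X8→φ4] = [21, 280]
r3 m[φ0→X14] = [88, 132]
r3 m[φ0→X5] = [15, 10]
r3 m[φ1→X5] = [1281, 266]
r3 m[φ1→X8] = [75, 145]
r3 m[φ2→X8] = [3, 7]
r3 m[φ3→X8] = [1, 4]
r3 m[φ4→X8] = [7, 5]
r3 m[X14→φ0] = [1, 1]
r3 m[X5→φ0] = [10, 7]
r3 m[X5→φ1] = [15, 10]
r3 m[X8→φ1] = [21, 140]
r3 m[X8→φ2] = [49, 200]
r3 m[X8→φ3] = [147, 350]
r3 m[X8→φ4] = [21, 280]
r4 m[φ0→X14] = [88, 132]
r4 m[φ0→X5] = [15, 10]
r4 m[φ1→X5] = [1281, 266]
r4 m[φ1→X8] = [75, 145]
r4 m[φ2→X8] = [3, 7]
r4 m[φ3→X8] = [1, 4]
r4 m[φ4→X8] = [7, 5]
r4 m[X14→φ0] = [1, 1]
r4 m[X5→φ0] = [1281, 266]
r4 m[X5→φ1] = [15, 10]
r4 m[X8→φ1] = [21, 140]
r4 m[X8→φ2] = [525, 2900]
r4 m[X8→φ3] = [1575, 5075]
r4 m[X8→φ4] = [225, 4060]
r5 m[φ0→X14] = [8750, 13125]
r5 m[φ0→X5] = [15, 10]
r5 m[φ1→X5] = [1281, 266]
r5 m[φ1→X8] = [75, 145]
r5 m[φ2→X8] = [3, 7]
r5 m[φ3→X8] = [1, 4]
r5 m[φ4→X8] = [7, 5]
r5 m[X14→φ0] = [1, 1]
r5 m[X5→φ0] = [1281, 266]
r5 m[X5→φ1] = [15, 10]
r5 m[X8→φ1] = [21, 140]
r5 m[X8→φ2] = [525, 2900]
r5 m[X8→φ3] = [1575, 5075]
r5 m[X8→φ4] = [225, 4060]
r6 m[φ0→X14] = [8750, 13125]
r6 m[φ0→X5] = [15, 10]
r6 m[φ1→X5] = [1281, 266]
r6 m[φ1→X8] = [75, 145]
r6 m[φ2→X8] = [3, 7]
r6 m[φ3→X8] = [1, 4]
r6 m[φ4→X8] = [7, 5]
r6 m[X14→φ0] = [1, 1]
r6 m[X5→φ0] = [1281, 266]
r6 m[X5→φ1] = [15, 10]
r6 m[X8→φ1] = [21, 140]
r6 m[X8→φ2] = [525, 2900]
r6 m[X8→φ3] = [1575, 5075]
r6 m[X8→φ4] = [225, 4060]
fixed point reached at round 6
b[X5] = ⊗ incoming = [19215, 2660]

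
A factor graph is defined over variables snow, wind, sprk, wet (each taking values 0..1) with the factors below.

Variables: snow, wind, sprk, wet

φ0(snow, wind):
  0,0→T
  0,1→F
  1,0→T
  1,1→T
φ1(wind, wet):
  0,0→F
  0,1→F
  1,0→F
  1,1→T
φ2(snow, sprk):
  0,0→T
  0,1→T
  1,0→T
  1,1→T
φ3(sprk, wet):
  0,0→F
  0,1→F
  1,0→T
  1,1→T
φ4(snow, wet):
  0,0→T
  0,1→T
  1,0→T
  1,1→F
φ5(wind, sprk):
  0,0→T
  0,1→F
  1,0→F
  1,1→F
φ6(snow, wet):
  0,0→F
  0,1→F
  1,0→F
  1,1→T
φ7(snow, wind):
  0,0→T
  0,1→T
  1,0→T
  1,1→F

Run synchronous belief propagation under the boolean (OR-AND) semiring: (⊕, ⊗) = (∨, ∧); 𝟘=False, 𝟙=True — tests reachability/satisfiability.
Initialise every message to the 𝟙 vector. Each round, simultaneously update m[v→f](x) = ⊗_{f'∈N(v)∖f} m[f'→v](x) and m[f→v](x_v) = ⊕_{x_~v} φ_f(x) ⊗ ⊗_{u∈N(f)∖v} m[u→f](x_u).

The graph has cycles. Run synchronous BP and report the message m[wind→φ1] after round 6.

init: all messages = 𝟙 over 2 values
r1 m[φ0→snow] = [T, T]
r1 m[φ0→wind] = [T, T]
r1 m[φ1→wind] = [F, T]
r1 m[φ1→wet] = [F, T]
r1 m[φ2→snow] = [T, T]
r1 m[φ2→sprk] = [T, T]
r1 m[φ3→sprk] = [F, T]
r1 m[φ3→wet] = [T, T]
r1 m[φ4→snow] = [T, T]
r1 m[φ4→wet] = [T, T]
r1 m[φ5→wind] = [T, F]
r1 m[φ5→sprk] = [T, F]
r1 m[φ6→snow] = [F, T]
r1 m[φ6→wet] = [F, T]
r1 m[φ7→snow] = [T, T]
r1 m[φ7→wind] = [T, T]
r1 m[snow→φ0] = [T, T]
r1 m[snow→φ2] = [T, T]
r1 m[snow→φ4] = [T, T]
r1 m[snow→φ6] = [T, T]
r1 m[snow→φ7] = [T, T]
r1 m[wind→φ0] = [T, T]
r1 m[wind→φ1] = [T, T]
r1 m[wind→φ5] = [T, T]
r1 m[wind→φ7] = [T, T]
r1 m[sprk→φ2] = [T, T]
r1 m[sprk→φ3] = [T, T]
r1 m[sprk→φ5] = [T, T]
r1 m[wet→φ1] = [T, T]
r1 m[wet→φ3] = [T, T]
r1 m[wet→φ4] = [T, T]
r1 m[wet→φ6] = [T, T]
r2 m[φ0→snow] = [T, T]
r2 m[φ0→wind] = [T, T]
r2 m[φ1→wind] = [F, T]
r2 m[φ1→wet] = [F, T]
r2 m[φ2→snow] = [T, T]
r2 m[φ2→sprk] = [T, T]
r2 m[φ3→sprk] = [F, T]
r2 m[φ3→wet] = [T, T]
r2 m[φ4→snow] = [T, T]
r2 m[φ4→wet] = [T, T]
r2 m[φ5→wind] = [T, F]
r2 m[φ5→sprk] = [T, F]
r2 m[φ6→snow] = [F, T]
r2 m[φ6→wet] = [F, T]
r2 m[φ7→snow] = [T, T]
r2 m[φ7→wind] = [T, T]
r2 m[snow→φ0] = [F, T]
r2 m[snow→φ2] = [F, T]
r2 m[snow→φ4] = [F, T]
r2 m[snow→φ6] = [T, T]
r2 m[snow→φ7] = [F, T]
r2 m[wind→φ0] = [F, F]
r2 m[wind→φ1] = [T, F]
r2 m[wind→φ5] = [F, T]
r2 m[wind→φ7] = [F, F]
r2 m[sprk→φ2] = [F, F]
r2 m[sprk→φ3] = [T, F]
r2 m[sprk→φ5] = [F, T]
r2 m[wet→φ1] = [F, T]
r2 m[wet→φ3] = [F, T]
r2 m[wet→φ4] = [F, T]
r2 m[wet→φ6] = [F, T]
r3 m[φ0→snow] = [F, F]
r3 m[φ0→wind] = [T, T]
r3 m[φ1→wind] = [F, T]
r3 m[φ1→wet] = [F, F]
r3 m[φ2→snow] = [F, F]
r3 m[φ2→sprk] = [T, T]
r3 m[φ3→sprk] = [F, T]
r3 m[φ3→wet] = [F, F]
r3 m[φ4→snow] = [T, F]
r3 m[φ4→wet] = [T, F]
r3 m[φ5→wind] = [F, F]
r3 m[φ5→sprk] = [F, F]
r3 m[φ6→snow] = [F, T]
r3 m[φ6→wet] = [F, T]
r3 m[φ7→snow] = [F, F]
r3 m[φ7→wind] = [T, F]
r3 m[snow→φ0] = [F, T]
r3 m[snow→φ2] = [F, T]
r3 m[snow→φ4] = [F, T]
r3 m[snow→φ6] = [T, T]
r3 m[snow→φ7] = [F, T]
r3 m[wind→φ0] = [F, F]
r3 m[wind→φ1] = [T, F]
r3 m[wind→φ5] = [F, T]
r3 m[wind→φ7] = [F, F]
r3 m[sprk→φ2] = [F, F]
r3 m[sprk→φ3] = [T, F]
r3 m[sprk→φ5] = [F, T]
r3 m[wet→φ1] = [F, T]
r3 m[wet→φ3] = [F, T]
r3 m[wet→φ4] = [F, T]
r3 m[wet→φ6] = [F, T]
r4 m[φ0→snow] = [F, F]
r4 m[φ0→wind] = [T, T]
r4 m[φ1→wind] = [F, T]
r4 m[φ1→wet] = [F, F]
r4 m[φ2→snow] = [F, F]
r4 m[φ2→sprk] = [T, T]
r4 m[φ3→sprk] = [F, T]
r4 m[φ3→wet] = [F, F]
r4 m[φ4→snow] = [T, F]
r4 m[φ4→wet] = [T, F]
r4 m[φ5→wind] = [F, F]
r4 m[φ5→sprk] = [F, F]
r4 m[φ6→snow] = [F, T]
r4 m[φ6→wet] = [F, T]
r4 m[φ7→snow] = [F, F]
r4 m[φ7→wind] = [T, F]
r4 m[snow→φ0] = [F, F]
r4 m[snow→φ2] = [F, F]
r4 m[snow→φ4] = [F, F]
r4 m[snow→φ6] = [F, F]
r4 m[snow→φ7] = [F, F]
r4 m[wind→φ0] = [F, F]
r4 m[wind→φ1] = [F, F]
r4 m[wind→φ5] = [F, F]
r4 m[wind→φ7] = [F, F]
r4 m[sprk→φ2] = [F, F]
r4 m[sprk→φ3] = [F, F]
r4 m[sprk→φ5] = [F, T]
r4 m[wet→φ1] = [F, F]
r4 m[wet→φ3] = [F, F]
r4 m[wet→φ4] = [F, F]
r4 m[wet→φ6] = [F, F]
r5 m[φ0→snow] = [F, F]
r5 m[φ0→wind] = [F, F]
r5 m[φ1→wind] = [F, F]
r5 m[φ1→wet] = [F, F]
r5 m[φ2→snow] = [F, F]
r5 m[φ2→sprk] = [F, F]
r5 m[φ3→sprk] = [F, F]
r5 m[φ3→wet] = [F, F]
r5 m[φ4→snow] = [F, F]
r5 m[φ4→wet] = [F, F]
r5 m[φ5→wind] = [F, F]
r5 m[φ5→sprk] = [F, F]
r5 m[φ6→snow] = [F, F]
r5 m[φ6→wet] = [F, F]
r5 m[φ7→snow] = [F, F]
r5 m[φ7→wind] = [F, F]
r5 m[snow→φ0] = [F, F]
r5 m[snow→φ2] = [F, F]
r5 m[snow→φ4] = [F, F]
r5 m[snow→φ6] = [F, F]
r5 m[snow→φ7] = [F, F]
r5 m[wind→φ0] = [F, F]
r5 m[wind→φ1] = [F, F]
r5 m[wind→φ5] = [F, F]
r5 m[wind→φ7] = [F, F]
r5 m[sprk→φ2] = [F, F]
r5 m[sprk→φ3] = [F, F]
r5 m[sprk→φ5] = [F, T]
r5 m[wet→φ1] = [F, F]
r5 m[wet→φ3] = [F, F]
r5 m[wet→φ4] = [F, F]
r5 m[wet→φ6] = [F, F]
r6 m[φ0→snow] = [F, F]
r6 m[φ0→wind] = [F, F]
r6 m[φ1→wind] = [F, F]
r6 m[φ1→wet] = [F, F]
r6 m[φ2→snow] = [F, F]
r6 m[φ2→sprk] = [F, F]
r6 m[φ3→sprk] = [F, F]
r6 m[φ3→wet] = [F, F]
r6 m[φ4→snow] = [F, F]
r6 m[φ4→wet] = [F, F]
r6 m[φ5→wind] = [F, F]
r6 m[φ5→sprk] = [F, F]
r6 m[φ6→snow] = [F, F]
r6 m[φ6→wet] = [F, F]
r6 m[φ7→snow] = [F, F]
r6 m[φ7→wind] = [F, F]
r6 m[snow→φ0] = [F, F]
r6 m[snow→φ2] = [F, F]
r6 m[snow→φ4] = [F, F]
r6 m[snow→φ6] = [F, F]
r6 m[snow→φ7] = [F, F]
r6 m[wind→φ0] = [F, F]
r6 m[wind→φ1] = [F, F]
r6 m[wind→φ5] = [F, F]
r6 m[wind→φ7] = [F, F]
r6 m[sprk→φ2] = [F, F]
r6 m[sprk→φ3] = [F, F]
r6 m[sprk→φ5] = [F, F]
r6 m[wet→φ1] = [F, F]
r6 m[wet→φ3] = [F, F]
r6 m[wet→φ4] = [F, F]
r6 m[wet→φ6] = [F, F]

message @ round 6 = [F, F]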